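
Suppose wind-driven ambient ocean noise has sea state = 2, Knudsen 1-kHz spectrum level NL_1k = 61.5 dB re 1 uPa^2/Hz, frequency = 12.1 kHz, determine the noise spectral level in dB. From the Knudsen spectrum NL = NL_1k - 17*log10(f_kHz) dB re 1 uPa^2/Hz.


NL = NL_1k - 17*log10(f_kHz) = 61.5 - 17*log10(12.1) = 61.5 - (18.41) = 43.09

43.09 dB


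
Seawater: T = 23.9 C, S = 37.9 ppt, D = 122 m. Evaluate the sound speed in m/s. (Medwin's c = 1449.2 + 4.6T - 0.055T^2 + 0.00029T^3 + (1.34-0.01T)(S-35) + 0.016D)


1536.83 m/s


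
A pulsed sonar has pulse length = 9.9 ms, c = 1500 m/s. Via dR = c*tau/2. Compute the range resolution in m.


7.425 m


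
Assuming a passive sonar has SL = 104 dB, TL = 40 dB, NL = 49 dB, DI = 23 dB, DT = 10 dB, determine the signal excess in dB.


28 dB


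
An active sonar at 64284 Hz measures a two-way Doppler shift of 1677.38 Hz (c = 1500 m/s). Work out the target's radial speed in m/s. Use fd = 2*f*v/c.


From fd = 2*f*v/c, v = c*fd/(2*f) = 1500 * 1677.38 / (2*64284) = 19.57

19.57 m/s


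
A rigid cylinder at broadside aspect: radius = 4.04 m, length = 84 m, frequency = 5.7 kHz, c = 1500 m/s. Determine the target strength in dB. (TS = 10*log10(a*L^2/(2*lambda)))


47.34 dB


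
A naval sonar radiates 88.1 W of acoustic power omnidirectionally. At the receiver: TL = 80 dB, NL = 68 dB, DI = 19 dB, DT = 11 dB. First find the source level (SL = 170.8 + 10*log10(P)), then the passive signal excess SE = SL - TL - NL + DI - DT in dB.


Step 1: SL = 170.8 + 10*log10(88.1) = 190.25 dB
Step 2: SE = SL - TL - NL + DI - DT = 190.25 - 80 - 68 + 19 - 11 = 50.25

50.25 dB


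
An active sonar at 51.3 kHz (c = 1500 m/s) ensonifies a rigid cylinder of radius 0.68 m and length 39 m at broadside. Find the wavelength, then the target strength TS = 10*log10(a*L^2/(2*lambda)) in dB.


Step 1: lambda = c/f = 1500/51300 = 0.02924 m
Step 2: TS = 10*log10(a*L^2/(2*lambda)) = 10*log10(0.68*39^2/(2*0.02924)) = 42.48

42.48 dB


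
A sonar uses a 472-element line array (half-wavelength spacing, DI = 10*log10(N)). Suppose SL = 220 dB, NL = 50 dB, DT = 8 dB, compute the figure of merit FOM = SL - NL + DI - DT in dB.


188.74 dB


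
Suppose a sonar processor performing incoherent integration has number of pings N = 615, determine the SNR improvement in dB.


13.94 dB


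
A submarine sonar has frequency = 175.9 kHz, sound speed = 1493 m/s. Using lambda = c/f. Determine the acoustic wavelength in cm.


lambda = c/f = 1493 / 175900 = 0.0085 m = 0.85 cm

0.85 cm


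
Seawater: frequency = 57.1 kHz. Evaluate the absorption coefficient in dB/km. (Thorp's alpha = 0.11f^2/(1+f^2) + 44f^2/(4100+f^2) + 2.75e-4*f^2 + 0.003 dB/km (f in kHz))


f^2 = 3260.41
alpha = 0.11*3260.41/(1+3260.41) + 44*3260.41/(4100+3260.41) + 2.75e-4*3260.41 + 0.003 = 20.5

20.5 dB/km


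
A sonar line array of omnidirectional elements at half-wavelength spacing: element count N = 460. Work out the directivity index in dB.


DI = 10*log10(460) = 26.63

26.63 dB


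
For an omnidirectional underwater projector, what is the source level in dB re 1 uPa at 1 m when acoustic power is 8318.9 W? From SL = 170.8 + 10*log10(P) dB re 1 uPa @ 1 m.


SL = 170.8 + 10*log10(8318.9) = 170.8 + 39.2 = 210.0

210.0 dB


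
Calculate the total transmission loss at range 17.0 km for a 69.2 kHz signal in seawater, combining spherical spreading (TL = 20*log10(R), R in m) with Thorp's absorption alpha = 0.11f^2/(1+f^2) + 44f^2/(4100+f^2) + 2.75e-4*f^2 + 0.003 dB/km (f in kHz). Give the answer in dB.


Step 1 (Thorp): alpha = 0.11*4788.64/(1+4788.64) + 44*4788.64/(4100+4788.64) + 2.75e-4*4788.64 + 0.003 = 25.1343 dB/km
Step 2: TL_spread = 20*log10(17000) = 84.61 dB
Step 3: TL_abs = alpha*R = 25.1343 * 17.0 = 427.28 dB
Step 4: TL_total = 84.61 + 427.28 = 511.89

511.89 dB


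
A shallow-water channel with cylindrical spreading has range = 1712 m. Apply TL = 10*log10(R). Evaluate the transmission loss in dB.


TL = 10*log10(1712) = 32.34

32.34 dB


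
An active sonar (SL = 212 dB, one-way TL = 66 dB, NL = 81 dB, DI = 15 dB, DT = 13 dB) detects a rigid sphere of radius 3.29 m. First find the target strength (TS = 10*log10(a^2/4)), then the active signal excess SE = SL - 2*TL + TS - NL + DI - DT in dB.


Step 1: TS = 10*log10(3.29^2/4) = 4.32 dB
Step 2: SE = SL - 2*TL + TS - NL + DI - DT = 212 - 2*66 + (4.32) - 81 + 15 - 13 = 5.32

5.32 dB


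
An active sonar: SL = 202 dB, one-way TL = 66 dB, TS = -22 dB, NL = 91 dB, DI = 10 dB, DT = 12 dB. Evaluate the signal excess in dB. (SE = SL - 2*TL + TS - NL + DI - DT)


-45 dB


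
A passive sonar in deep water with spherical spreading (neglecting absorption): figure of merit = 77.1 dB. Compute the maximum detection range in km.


At max range FOM = TL, so 20*log10(R) = 77.1
R = 10^(77.1/20) = 7161.43 m = 7.16 km

7.16 km


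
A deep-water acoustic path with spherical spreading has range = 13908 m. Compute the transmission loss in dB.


TL = 20*log10(13908) = 82.87

82.87 dB


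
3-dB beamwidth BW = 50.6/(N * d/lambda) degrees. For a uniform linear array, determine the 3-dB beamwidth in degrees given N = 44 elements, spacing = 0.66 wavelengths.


BW = 50.6 / (44 * 0.66) = 50.6 / 29.04 = 1.74

1.74 deg


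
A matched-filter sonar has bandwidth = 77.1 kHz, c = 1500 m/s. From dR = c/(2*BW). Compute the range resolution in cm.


dR = c/(2*BW) = 1500 / (2 * 77.1e3) = 0.0097 m = 0.97 cm

0.97 cm


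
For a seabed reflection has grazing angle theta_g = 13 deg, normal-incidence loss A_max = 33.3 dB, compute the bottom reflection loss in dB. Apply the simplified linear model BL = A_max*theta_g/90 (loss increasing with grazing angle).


BL = A_max * theta_g / 90 = 33.3 * 13 / 90 = 4.81

4.81 dB


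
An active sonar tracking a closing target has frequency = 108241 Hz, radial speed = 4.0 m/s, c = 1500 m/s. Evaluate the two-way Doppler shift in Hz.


577.29 Hz


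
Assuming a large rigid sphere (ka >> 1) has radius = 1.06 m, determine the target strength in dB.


TS = 10*log10(1.06^2 / 4) = 10*log10(0.2809) = -5.51

-5.51 dB


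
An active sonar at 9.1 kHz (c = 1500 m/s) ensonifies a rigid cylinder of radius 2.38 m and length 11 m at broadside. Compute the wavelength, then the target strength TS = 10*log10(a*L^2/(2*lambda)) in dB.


Step 1: lambda = c/f = 1500/9100 = 0.16484 m
Step 2: TS = 10*log10(a*L^2/(2*lambda)) = 10*log10(2.38*11^2/(2*0.16484)) = 29.41

29.41 dB


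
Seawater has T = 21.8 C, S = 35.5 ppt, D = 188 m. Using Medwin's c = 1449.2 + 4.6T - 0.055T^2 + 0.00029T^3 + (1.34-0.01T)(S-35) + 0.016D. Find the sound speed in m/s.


c = 1449.2 + 4.6*21.8 - 0.055*21.8^2 + 0.00029*21.8^3 + (1.34 - 0.01*21.8)*(35.5 - 35) + 0.016*188 = 1529.92

1529.92 m/s


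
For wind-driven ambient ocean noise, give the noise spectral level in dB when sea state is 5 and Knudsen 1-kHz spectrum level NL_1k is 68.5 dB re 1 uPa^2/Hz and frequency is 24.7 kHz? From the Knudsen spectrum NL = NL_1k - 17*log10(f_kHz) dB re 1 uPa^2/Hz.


NL = NL_1k - 17*log10(f_kHz) = 68.5 - 17*log10(24.7) = 68.5 - (23.68) = 44.82

44.82 dB


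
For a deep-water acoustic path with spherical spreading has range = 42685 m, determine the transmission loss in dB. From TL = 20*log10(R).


92.61 dB


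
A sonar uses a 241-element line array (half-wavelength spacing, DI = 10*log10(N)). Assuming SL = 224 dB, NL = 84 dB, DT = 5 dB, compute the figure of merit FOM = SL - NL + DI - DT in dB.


Step 1: DI = 10*log10(241) = 23.82 dB
Step 2: FOM = SL - NL + DI - DT = 224 - 84 + 23.82 - 5 = 158.82

158.82 dB


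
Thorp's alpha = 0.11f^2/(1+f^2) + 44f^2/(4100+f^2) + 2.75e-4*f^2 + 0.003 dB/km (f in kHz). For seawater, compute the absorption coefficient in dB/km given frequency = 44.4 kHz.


f^2 = 1971.36
alpha = 0.11*1971.36/(1+1971.36) + 44*1971.36/(4100+1971.36) + 2.75e-4*1971.36 + 0.003 = 14.942

14.942 dB/km


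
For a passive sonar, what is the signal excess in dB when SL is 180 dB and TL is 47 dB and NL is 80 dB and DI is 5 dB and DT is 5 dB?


SE = SL - TL - NL + DI - DT = 180 - 47 - 80 + 5 - 5 = 53

53 dB


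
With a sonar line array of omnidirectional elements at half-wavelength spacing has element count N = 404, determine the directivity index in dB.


DI = 10*log10(404) = 26.06

26.06 dB


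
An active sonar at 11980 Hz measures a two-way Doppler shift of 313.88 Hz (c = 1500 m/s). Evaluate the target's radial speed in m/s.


From fd = 2*f*v/c, v = c*fd/(2*f) = 1500 * 313.88 / (2*11980) = 19.65

19.65 m/s


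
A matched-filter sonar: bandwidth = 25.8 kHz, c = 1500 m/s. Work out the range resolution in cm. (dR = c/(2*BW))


dR = c/(2*BW) = 1500 / (2 * 25.8e3) = 0.0291 m = 2.91 cm

2.91 cm


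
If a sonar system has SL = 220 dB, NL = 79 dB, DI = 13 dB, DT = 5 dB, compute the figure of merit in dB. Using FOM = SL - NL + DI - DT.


FOM = SL - NL + DI - DT = 220 - 79 + 13 - 5 = 149

149 dB


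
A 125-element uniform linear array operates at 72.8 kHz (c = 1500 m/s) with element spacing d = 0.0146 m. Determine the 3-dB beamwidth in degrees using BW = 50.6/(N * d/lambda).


Step 1: lambda = 1500/72800 = 0.0206 m
Step 2: d/lambda = 0.0146/0.0206 = 0.7087
Step 3: BW = 50.6/(N * d/lambda) = 50.6/(125 * 0.7087) = 0.57

0.57 deg


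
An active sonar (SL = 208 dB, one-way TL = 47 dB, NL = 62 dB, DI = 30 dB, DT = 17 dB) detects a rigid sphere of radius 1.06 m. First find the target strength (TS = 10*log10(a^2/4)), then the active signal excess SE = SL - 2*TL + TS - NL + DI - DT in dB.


Step 1: TS = 10*log10(1.06^2/4) = -5.51 dB
Step 2: SE = SL - 2*TL + TS - NL + DI - DT = 208 - 2*47 + (-5.51) - 62 + 30 - 17 = 59.49

59.49 dB


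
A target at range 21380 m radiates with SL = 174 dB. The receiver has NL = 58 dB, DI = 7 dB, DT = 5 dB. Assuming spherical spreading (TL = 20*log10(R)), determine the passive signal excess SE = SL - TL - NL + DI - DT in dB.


31.4 dB


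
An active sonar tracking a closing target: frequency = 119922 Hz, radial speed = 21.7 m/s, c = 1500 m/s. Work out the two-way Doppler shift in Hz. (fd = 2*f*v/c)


fd = 2*f*v/c = 2 * 119922 * 21.7 / 1500 = 3469.74

3469.74 Hz


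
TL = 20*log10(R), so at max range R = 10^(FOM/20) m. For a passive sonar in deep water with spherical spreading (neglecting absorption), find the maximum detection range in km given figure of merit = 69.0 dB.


At max range FOM = TL, so 20*log10(R) = 69.0
R = 10^(69.0/20) = 2818.38 m = 2.82 km

2.82 km


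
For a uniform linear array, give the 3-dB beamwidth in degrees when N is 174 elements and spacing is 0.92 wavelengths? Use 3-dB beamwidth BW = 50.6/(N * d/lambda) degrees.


BW = 50.6 / (174 * 0.92) = 50.6 / 160.08 = 0.32

0.32 deg


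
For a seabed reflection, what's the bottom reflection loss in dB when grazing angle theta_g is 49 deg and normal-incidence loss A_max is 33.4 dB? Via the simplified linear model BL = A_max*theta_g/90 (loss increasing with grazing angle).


18.18 dB


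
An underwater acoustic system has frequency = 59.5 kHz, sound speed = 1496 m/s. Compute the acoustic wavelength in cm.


lambda = c/f = 1496 / 59500 = 0.0251 m = 2.51 cm

2.51 cm


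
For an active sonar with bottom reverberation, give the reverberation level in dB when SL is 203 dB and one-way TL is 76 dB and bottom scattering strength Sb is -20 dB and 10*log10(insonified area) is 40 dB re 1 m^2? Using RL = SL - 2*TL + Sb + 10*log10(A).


RL = SL - 2*TL + Sb + 10*log10(A) = 203 - 2*76 + (-20) + 40 = 71

71 dB


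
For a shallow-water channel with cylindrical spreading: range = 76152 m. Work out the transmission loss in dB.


TL = 10*log10(76152) = 48.82

48.82 dB


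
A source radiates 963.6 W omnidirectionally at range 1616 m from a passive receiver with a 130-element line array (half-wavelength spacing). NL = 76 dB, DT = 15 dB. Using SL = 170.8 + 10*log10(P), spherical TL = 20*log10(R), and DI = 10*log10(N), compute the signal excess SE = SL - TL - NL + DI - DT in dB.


66.61 dB


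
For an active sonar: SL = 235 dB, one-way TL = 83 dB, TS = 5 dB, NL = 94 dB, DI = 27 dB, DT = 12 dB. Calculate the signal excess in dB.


SE = SL - 2*TL + TS - NL + DI - DT = 235 - 2*83 + (5) - 94 + 27 - 12 = -5

-5 dB


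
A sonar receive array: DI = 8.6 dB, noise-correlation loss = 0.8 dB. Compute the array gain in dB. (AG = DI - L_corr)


7.8 dB


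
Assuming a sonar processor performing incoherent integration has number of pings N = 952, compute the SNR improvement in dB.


Gain = 5*log10(952) = 14.89

14.89 dB


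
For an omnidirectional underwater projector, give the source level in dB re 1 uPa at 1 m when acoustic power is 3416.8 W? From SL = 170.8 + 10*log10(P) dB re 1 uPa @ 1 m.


SL = 170.8 + 10*log10(3416.8) = 170.8 + 35.34 = 206.14

206.14 dB


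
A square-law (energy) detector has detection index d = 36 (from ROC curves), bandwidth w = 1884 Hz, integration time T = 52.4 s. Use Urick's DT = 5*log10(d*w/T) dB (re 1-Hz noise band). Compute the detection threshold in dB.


DT = 5*log10(d*w/T) = 5*log10(36 * 1884 / 52.4) = 5*log10(1294.35) = 15.56

15.56 dB


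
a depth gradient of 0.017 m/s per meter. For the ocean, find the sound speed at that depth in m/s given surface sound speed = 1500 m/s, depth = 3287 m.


1555.879 m/s


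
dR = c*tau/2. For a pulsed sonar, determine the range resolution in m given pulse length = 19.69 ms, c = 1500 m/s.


dR = c*tau/2 = 1500 * 19.69e-3 / 2 = 14.7675

14.7675 m


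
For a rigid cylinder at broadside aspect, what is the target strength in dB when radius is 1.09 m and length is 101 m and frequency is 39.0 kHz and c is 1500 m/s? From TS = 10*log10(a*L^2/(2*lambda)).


51.6 dB


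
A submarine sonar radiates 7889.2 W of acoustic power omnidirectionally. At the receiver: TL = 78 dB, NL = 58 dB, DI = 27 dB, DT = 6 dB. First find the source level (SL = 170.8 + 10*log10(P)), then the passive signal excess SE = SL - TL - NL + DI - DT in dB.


Step 1: SL = 170.8 + 10*log10(7889.2) = 209.77 dB
Step 2: SE = SL - TL - NL + DI - DT = 209.77 - 78 - 58 + 27 - 6 = 94.77

94.77 dB


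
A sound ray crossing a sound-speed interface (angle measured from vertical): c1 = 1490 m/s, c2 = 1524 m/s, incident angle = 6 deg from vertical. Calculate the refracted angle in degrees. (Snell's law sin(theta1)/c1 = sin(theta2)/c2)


sin(theta2) = (c2/c1)*sin(theta1) = (1524/1490)*sin(6 deg) = 0.10691
theta2 = arcsin(0.10691) = 6.14

6.14 deg


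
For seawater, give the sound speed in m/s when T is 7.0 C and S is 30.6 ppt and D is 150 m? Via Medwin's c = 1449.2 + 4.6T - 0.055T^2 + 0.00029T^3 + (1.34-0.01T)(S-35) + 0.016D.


c = 1449.2 + 4.6*7.0 - 0.055*7.0^2 + 0.00029*7.0^3 + (1.34 - 0.01*7.0)*(30.6 - 35) + 0.016*150 = 1475.62

1475.62 m/s


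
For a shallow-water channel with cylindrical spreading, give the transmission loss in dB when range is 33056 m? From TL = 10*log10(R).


TL = 10*log10(33056) = 45.19

45.19 dB


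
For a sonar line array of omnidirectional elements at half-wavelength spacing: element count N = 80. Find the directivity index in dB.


DI = 10*log10(80) = 19.03

19.03 dB


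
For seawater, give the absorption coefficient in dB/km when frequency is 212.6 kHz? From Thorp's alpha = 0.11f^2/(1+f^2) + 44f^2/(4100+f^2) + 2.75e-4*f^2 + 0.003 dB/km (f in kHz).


f^2 = 45198.76
alpha = 0.11*45198.76/(1+45198.76) + 44*45198.76/(4100+45198.76) + 2.75e-4*45198.76 + 0.003 = 52.883

52.883 dB/km


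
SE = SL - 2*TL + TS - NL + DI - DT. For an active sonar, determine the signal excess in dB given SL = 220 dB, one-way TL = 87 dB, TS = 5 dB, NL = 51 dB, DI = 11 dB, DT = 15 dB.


-4 dB


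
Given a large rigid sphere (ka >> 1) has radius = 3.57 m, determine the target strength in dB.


TS = 10*log10(3.57^2 / 4) = 10*log10(3.186225) = 5.03

5.03 dB


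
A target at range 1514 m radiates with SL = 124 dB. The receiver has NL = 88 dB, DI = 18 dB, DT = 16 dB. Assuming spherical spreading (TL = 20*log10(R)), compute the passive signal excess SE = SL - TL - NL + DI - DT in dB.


Step 1: TL = 20*log10(1514) = 63.6 dB
Step 2: SE = 124 - 63.6 - 88 + 18 - 16 = -25.6

-25.6 dB


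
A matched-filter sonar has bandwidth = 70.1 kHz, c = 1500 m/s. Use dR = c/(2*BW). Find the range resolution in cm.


1.07 cm


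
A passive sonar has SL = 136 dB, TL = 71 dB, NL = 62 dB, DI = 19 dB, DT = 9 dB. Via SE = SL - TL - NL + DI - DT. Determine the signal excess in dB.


SE = SL - TL - NL + DI - DT = 136 - 71 - 62 + 19 - 9 = 13

13 dB


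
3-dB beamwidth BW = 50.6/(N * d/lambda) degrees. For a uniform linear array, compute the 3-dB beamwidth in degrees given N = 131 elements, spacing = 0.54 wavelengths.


BW = 50.6 / (131 * 0.54) = 50.6 / 70.74 = 0.72

0.72 deg


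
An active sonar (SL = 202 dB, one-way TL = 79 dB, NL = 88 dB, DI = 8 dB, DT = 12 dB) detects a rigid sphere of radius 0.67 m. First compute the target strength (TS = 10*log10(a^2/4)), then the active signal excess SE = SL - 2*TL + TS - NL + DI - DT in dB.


Step 1: TS = 10*log10(0.67^2/4) = -9.5 dB
Step 2: SE = SL - 2*TL + TS - NL + DI - DT = 202 - 2*79 + (-9.5) - 88 + 8 - 12 = -57.5

-57.5 dB


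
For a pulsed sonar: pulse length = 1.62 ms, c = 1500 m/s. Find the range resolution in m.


1.215 m


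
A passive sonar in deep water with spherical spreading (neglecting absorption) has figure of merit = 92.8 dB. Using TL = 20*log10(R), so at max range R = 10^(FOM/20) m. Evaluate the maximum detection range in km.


43.65 km


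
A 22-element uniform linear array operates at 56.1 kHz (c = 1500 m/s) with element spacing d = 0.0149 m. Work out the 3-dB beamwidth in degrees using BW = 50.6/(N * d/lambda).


Step 1: lambda = 1500/56100 = 0.02674 m
Step 2: d/lambda = 0.0149/0.02674 = 0.5572
Step 3: BW = 50.6/(N * d/lambda) = 50.6/(22 * 0.5572) = 4.13

4.13 deg


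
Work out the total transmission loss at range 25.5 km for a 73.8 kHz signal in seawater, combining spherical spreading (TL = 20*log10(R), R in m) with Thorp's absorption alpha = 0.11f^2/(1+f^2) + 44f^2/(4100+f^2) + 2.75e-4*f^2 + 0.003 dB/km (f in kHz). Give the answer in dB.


Step 1 (Thorp): alpha = 0.11*5446.44/(1+5446.44) + 44*5446.44/(4100+5446.44) + 2.75e-4*5446.44 + 0.003 = 26.7137 dB/km
Step 2: TL_spread = 20*log10(25500) = 88.13 dB
Step 3: TL_abs = alpha*R = 26.7137 * 25.5 = 681.2 dB
Step 4: TL_total = 88.13 + 681.2 = 769.33

769.33 dB


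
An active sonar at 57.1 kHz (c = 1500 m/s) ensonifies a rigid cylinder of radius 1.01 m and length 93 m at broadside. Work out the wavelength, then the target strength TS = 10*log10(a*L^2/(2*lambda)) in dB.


Step 1: lambda = c/f = 1500/57100 = 0.02627 m
Step 2: TS = 10*log10(a*L^2/(2*lambda)) = 10*log10(1.01*93^2/(2*0.02627)) = 52.21

52.21 dB


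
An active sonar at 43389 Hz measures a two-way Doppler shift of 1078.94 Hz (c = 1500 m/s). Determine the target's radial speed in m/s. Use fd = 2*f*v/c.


18.65 m/s


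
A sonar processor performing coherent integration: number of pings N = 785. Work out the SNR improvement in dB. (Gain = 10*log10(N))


Gain = 10*log10(785) = 28.95

28.95 dB


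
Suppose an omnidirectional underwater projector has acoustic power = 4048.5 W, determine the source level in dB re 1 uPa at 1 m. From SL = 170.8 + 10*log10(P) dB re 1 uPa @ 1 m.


SL = 170.8 + 10*log10(4048.5) = 170.8 + 36.07 = 206.87

206.87 dB


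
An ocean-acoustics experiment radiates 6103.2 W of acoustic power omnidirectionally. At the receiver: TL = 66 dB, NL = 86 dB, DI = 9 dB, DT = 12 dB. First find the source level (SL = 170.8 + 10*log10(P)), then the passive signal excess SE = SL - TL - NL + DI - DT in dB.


Step 1: SL = 170.8 + 10*log10(6103.2) = 208.66 dB
Step 2: SE = SL - TL - NL + DI - DT = 208.66 - 66 - 86 + 9 - 12 = 53.66

53.66 dB


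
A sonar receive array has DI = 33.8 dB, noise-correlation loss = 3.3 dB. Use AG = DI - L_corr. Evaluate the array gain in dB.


AG = DI - L_corr = 33.8 - 3.3 = 30.5

30.5 dB


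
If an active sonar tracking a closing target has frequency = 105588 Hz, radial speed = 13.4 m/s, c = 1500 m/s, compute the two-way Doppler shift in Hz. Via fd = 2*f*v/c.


fd = 2*f*v/c = 2 * 105588 * 13.4 / 1500 = 1886.51

1886.51 Hz


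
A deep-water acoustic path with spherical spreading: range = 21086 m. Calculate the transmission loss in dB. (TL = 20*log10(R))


86.48 dB


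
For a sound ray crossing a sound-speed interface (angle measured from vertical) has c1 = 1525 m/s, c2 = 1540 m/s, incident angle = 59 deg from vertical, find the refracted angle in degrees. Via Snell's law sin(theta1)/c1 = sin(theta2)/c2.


sin(theta2) = (c2/c1)*sin(theta1) = (1540/1525)*sin(59 deg) = 0.8656
theta2 = arcsin(0.8656) = 59.95

59.95 deg


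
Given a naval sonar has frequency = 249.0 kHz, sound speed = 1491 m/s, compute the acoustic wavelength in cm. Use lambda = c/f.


0.6 cm


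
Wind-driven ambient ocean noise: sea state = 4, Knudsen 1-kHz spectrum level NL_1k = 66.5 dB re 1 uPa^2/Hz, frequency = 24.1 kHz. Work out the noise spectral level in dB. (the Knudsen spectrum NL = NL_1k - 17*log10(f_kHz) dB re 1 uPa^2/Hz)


43.01 dB


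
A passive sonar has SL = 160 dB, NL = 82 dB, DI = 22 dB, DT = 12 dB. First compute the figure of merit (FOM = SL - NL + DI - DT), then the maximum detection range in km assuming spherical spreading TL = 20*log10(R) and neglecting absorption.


Step 1: FOM = SL - NL + DI - DT = 160 - 82 + 22 - 12 = 88 dB
Step 2: at max range FOM = TL = 20*log10(R), so R = 10^(88/20) = 25118.86 m = 25.12 km

25.12 km


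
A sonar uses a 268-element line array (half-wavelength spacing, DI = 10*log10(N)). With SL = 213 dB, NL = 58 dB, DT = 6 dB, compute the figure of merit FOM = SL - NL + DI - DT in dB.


Step 1: DI = 10*log10(268) = 24.28 dB
Step 2: FOM = SL - NL + DI - DT = 213 - 58 + 24.28 - 6 = 173.28

173.28 dB


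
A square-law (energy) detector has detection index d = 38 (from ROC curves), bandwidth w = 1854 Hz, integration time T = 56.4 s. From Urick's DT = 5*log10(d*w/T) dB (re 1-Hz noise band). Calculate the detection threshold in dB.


DT = 5*log10(d*w/T) = 5*log10(38 * 1854 / 56.4) = 5*log10(1249.15) = 15.48

15.48 dB


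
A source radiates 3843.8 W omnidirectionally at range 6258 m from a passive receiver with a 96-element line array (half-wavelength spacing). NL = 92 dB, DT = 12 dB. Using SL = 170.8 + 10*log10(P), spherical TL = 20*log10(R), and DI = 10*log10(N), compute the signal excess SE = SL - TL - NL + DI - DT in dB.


Step 1: SL = 170.8 + 10*log10(3843.8) = 206.65 dB
Step 2: TL = 20*log10(6258) = 75.93 dB
Step 3: DI = 10*log10(96) = 19.82 dB
Step 4: SE = SL - TL - NL + DI - DT = 206.65 - 75.93 - 92 + 19.82 - 12 = 46.54

46.54 dB


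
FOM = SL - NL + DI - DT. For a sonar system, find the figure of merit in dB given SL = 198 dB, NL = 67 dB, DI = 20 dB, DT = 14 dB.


137 dB


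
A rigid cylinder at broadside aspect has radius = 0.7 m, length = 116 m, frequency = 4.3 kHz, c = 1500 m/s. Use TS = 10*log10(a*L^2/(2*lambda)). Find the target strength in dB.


41.3 dB


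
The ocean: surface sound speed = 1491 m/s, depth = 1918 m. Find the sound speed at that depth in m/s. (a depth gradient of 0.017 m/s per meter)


c = 1491 + 0.017 * 1918 = 1523.606

1523.606 m/s


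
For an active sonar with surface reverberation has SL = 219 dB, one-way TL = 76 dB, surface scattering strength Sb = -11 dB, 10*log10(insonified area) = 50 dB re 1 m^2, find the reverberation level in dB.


RL = SL - 2*TL + Sb + 10*log10(A) = 219 - 2*76 + (-11) + 50 = 106

106 dB


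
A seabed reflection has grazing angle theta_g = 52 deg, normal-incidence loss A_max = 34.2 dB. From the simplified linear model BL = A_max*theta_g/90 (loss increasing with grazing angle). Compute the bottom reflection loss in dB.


BL = A_max * theta_g / 90 = 34.2 * 52 / 90 = 19.76

19.76 dB


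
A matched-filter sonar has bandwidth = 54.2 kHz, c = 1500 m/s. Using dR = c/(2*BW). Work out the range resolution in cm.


dR = c/(2*BW) = 1500 / (2 * 54.2e3) = 0.0138 m = 1.38 cm

1.38 cm


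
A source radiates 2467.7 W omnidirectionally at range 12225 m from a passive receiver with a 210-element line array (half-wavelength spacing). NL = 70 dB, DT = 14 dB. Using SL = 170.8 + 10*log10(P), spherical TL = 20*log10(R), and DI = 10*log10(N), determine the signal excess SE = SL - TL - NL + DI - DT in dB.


Step 1: SL = 170.8 + 10*log10(2467.7) = 204.72 dB
Step 2: TL = 20*log10(12225) = 81.74 dB
Step 3: DI = 10*log10(210) = 23.22 dB
Step 4: SE = SL - TL - NL + DI - DT = 204.72 - 81.74 - 70 + 23.22 - 14 = 62.2

62.2 dB


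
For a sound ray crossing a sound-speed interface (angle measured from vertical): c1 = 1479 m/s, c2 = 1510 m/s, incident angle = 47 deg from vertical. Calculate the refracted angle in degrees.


sin(theta2) = (c2/c1)*sin(theta1) = (1510/1479)*sin(47 deg) = 0.74668
theta2 = arcsin(0.74668) = 48.3

48.3 deg


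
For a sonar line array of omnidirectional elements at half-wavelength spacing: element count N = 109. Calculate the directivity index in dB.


20.37 dB


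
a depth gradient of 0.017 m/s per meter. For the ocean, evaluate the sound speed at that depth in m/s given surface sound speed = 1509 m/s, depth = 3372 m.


c = 1509 + 0.017 * 3372 = 1566.324

1566.324 m/s


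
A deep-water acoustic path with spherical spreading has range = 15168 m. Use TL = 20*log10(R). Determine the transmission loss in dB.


83.62 dB


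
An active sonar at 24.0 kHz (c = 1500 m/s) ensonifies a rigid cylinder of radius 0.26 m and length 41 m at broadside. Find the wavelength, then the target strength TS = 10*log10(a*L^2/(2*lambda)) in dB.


Step 1: lambda = c/f = 1500/24000 = 0.0625 m
Step 2: TS = 10*log10(a*L^2/(2*lambda)) = 10*log10(0.26*41^2/(2*0.0625)) = 35.44

35.44 dB


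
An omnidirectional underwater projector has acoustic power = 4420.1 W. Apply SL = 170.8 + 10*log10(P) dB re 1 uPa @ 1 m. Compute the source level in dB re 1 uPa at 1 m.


207.25 dB


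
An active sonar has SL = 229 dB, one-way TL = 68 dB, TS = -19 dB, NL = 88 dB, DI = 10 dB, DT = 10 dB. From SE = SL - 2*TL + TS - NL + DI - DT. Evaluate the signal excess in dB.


SE = SL - 2*TL + TS - NL + DI - DT = 229 - 2*68 + (-19) - 88 + 10 - 10 = -14

-14 dB


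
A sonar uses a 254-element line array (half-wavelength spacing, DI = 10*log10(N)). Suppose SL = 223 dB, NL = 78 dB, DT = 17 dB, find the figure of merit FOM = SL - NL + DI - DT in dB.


Step 1: DI = 10*log10(254) = 24.05 dB
Step 2: FOM = SL - NL + DI - DT = 223 - 78 + 24.05 - 17 = 152.05

152.05 dB


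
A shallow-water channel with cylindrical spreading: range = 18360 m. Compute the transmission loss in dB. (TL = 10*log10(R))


42.64 dB


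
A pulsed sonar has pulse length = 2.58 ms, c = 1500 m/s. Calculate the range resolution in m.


1.935 m


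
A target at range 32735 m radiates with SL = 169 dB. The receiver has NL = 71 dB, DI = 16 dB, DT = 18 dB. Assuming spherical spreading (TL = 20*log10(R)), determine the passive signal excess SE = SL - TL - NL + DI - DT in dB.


Step 1: TL = 20*log10(32735) = 90.3 dB
Step 2: SE = 169 - 90.3 - 71 + 16 - 18 = 5.7

5.7 dB


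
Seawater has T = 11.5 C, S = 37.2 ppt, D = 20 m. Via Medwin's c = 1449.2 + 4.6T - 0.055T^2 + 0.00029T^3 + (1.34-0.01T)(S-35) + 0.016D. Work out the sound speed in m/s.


c = 1449.2 + 4.6*11.5 - 0.055*11.5^2 + 0.00029*11.5^3 + (1.34 - 0.01*11.5)*(37.2 - 35) + 0.016*20 = 1498.28

1498.28 m/s


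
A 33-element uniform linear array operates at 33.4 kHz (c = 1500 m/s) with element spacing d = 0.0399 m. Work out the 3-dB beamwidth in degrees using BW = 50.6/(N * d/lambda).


1.73 deg


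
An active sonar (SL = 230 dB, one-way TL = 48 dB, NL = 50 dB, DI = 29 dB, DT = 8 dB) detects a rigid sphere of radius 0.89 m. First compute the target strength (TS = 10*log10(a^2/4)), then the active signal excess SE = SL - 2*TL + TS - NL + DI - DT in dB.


Step 1: TS = 10*log10(0.89^2/4) = -7.03 dB
Step 2: SE = SL - 2*TL + TS - NL + DI - DT = 230 - 2*48 + (-7.03) - 50 + 29 - 8 = 97.97

97.97 dB


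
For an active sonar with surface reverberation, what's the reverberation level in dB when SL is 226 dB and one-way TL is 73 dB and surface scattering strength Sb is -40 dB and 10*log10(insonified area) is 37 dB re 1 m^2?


77 dB


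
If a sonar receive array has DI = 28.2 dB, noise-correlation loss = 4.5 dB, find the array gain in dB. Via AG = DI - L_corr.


AG = DI - L_corr = 28.2 - 4.5 = 23.7

23.7 dB


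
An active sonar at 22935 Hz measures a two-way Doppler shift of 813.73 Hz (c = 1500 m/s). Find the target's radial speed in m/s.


From fd = 2*f*v/c, v = c*fd/(2*f) = 1500 * 813.73 / (2*22935) = 26.61

26.61 m/s


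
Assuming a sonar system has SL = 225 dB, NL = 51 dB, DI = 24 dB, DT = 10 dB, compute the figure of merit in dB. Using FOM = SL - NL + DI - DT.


188 dB


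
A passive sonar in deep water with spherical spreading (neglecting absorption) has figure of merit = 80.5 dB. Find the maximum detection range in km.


10.59 km


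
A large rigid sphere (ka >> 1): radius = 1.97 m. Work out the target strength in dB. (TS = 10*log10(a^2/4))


-0.13 dB


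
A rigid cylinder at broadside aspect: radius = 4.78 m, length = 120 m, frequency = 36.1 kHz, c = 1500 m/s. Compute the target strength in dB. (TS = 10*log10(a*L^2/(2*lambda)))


lambda = 1500/36100 = 0.04155 m
TS = 10*log10(4.78*120^2/(2*0.04155)) = 59.18

59.18 dB


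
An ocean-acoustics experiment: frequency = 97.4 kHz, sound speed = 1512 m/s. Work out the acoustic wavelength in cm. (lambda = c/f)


1.55 cm


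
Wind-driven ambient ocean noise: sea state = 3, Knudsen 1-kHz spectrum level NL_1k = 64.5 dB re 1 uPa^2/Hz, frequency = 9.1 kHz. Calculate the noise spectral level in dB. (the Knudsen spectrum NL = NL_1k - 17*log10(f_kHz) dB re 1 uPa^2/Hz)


NL = NL_1k - 17*log10(f_kHz) = 64.5 - 17*log10(9.1) = 64.5 - (16.3) = 48.2

48.2 dB


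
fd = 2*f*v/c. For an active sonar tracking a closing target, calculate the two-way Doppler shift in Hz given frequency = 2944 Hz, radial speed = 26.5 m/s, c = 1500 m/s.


fd = 2*f*v/c = 2 * 2944 * 26.5 / 1500 = 104.02

104.02 Hz


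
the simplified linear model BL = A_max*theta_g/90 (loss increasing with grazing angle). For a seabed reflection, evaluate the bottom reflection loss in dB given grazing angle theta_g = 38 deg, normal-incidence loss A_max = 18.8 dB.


7.94 dB


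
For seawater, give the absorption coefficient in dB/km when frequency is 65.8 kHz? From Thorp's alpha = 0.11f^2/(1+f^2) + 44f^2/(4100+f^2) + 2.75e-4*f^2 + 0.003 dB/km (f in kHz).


f^2 = 4329.64
alpha = 0.11*4329.64/(1+4329.64) + 44*4329.64/(4100+4329.64) + 2.75e-4*4329.64 + 0.003 = 23.903

23.903 dB/km


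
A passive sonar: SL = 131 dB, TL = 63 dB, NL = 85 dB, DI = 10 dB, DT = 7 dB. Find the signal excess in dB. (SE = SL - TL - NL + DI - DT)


SE = SL - TL - NL + DI - DT = 131 - 63 - 85 + 10 - 7 = -14

-14 dB


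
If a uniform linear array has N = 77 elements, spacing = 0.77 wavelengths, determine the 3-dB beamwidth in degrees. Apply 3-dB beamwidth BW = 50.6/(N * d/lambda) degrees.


BW = 50.6 / (77 * 0.77) = 50.6 / 59.29 = 0.85

0.85 deg


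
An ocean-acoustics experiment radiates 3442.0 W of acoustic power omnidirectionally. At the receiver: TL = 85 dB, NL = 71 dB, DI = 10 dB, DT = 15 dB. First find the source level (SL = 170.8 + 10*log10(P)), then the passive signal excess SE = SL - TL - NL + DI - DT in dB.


Step 1: SL = 170.8 + 10*log10(3442.0) = 206.17 dB
Step 2: SE = SL - TL - NL + DI - DT = 206.17 - 85 - 71 + 10 - 15 = 45.17

45.17 dB


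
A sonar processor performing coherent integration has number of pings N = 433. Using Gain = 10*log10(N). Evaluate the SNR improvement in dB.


Gain = 10*log10(433) = 26.36

26.36 dB


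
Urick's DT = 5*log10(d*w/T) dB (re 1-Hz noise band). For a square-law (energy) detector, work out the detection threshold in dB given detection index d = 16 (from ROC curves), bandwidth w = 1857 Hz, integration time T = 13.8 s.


16.67 dB


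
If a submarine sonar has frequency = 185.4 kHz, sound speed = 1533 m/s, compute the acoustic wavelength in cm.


0.83 cm


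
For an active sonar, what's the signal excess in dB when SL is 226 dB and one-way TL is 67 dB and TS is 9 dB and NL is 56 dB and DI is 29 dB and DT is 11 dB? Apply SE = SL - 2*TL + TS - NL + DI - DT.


SE = SL - 2*TL + TS - NL + DI - DT = 226 - 2*67 + (9) - 56 + 29 - 11 = 63

63 dB


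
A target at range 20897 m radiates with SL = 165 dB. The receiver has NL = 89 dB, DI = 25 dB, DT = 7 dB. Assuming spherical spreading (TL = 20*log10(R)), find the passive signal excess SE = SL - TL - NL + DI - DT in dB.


7.6 dB


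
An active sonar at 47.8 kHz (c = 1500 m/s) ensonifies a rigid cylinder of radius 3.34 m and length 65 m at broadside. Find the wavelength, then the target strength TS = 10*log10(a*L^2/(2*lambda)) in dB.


Step 1: lambda = c/f = 1500/47800 = 0.03138 m
Step 2: TS = 10*log10(a*L^2/(2*lambda)) = 10*log10(3.34*65^2/(2*0.03138)) = 53.52

53.52 dB


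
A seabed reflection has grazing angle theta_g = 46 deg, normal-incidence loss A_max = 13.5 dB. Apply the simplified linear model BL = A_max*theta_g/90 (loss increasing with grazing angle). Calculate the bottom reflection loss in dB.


BL = A_max * theta_g / 90 = 13.5 * 46 / 90 = 6.9

6.9 dB


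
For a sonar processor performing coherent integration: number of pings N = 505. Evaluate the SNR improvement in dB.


27.03 dB


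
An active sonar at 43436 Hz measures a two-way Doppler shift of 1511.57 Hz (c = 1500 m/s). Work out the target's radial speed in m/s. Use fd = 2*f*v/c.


From fd = 2*f*v/c, v = c*fd/(2*f) = 1500 * 1511.57 / (2*43436) = 26.1

26.1 m/s


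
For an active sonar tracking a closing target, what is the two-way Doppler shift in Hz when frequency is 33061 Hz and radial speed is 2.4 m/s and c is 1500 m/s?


105.8 Hz


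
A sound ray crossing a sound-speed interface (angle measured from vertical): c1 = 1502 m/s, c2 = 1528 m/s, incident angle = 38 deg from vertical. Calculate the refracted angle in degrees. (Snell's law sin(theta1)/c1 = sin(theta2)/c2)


38.78 deg


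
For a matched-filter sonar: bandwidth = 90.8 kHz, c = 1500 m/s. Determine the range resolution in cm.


dR = c/(2*BW) = 1500 / (2 * 90.8e3) = 0.0083 m = 0.83 cm

0.83 cm


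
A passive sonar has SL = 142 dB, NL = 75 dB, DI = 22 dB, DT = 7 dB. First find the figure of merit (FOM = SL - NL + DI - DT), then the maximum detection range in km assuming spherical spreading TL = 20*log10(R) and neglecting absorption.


Step 1: FOM = SL - NL + DI - DT = 142 - 75 + 22 - 7 = 82 dB
Step 2: at max range FOM = TL = 20*log10(R), so R = 10^(82/20) = 12589.25 m = 12.59 km

12.59 km


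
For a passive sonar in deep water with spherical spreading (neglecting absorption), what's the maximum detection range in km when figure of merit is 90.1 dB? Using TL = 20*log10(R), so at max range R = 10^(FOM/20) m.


At max range FOM = TL, so 20*log10(R) = 90.1
R = 10^(90.1/20) = 31988.95 m = 31.99 km

31.99 km


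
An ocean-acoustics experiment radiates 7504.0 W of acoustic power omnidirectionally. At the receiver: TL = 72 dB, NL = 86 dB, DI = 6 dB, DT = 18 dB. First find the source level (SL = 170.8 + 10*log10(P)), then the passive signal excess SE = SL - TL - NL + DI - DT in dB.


Step 1: SL = 170.8 + 10*log10(7504.0) = 209.55 dB
Step 2: SE = SL - TL - NL + DI - DT = 209.55 - 72 - 86 + 6 - 18 = 39.55

39.55 dB


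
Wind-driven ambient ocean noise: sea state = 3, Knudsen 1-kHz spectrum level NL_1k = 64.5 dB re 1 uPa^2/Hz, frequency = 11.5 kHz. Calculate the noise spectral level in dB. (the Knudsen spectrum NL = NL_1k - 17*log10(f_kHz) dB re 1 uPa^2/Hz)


NL = NL_1k - 17*log10(f_kHz) = 64.5 - 17*log10(11.5) = 64.5 - (18.03) = 46.47

46.47 dB


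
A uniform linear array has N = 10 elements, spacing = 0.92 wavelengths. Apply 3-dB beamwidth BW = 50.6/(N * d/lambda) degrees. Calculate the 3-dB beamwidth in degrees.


BW = 50.6 / (10 * 0.92) = 50.6 / 9.2 = 5.5

5.5 deg


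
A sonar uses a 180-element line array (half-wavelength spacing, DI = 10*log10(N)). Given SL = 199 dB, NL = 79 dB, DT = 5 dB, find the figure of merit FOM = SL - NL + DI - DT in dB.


137.55 dB


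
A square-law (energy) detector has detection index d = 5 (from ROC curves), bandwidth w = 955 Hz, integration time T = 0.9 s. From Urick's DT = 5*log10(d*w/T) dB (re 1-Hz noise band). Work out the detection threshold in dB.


DT = 5*log10(d*w/T) = 5*log10(5 * 955 / 0.9) = 5*log10(5305.56) = 18.62

18.62 dB


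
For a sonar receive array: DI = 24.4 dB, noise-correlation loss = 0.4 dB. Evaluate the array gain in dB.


24.0 dB


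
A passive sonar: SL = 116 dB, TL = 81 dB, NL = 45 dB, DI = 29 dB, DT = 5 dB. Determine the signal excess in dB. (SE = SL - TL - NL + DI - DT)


14 dB


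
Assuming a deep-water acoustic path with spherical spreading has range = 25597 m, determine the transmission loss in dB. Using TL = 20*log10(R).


88.16 dB


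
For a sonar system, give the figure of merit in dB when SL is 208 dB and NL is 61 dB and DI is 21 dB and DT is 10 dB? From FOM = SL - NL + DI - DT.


158 dB


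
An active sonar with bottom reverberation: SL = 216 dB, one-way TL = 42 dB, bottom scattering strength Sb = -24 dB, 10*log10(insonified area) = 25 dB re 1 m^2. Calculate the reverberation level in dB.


133 dB


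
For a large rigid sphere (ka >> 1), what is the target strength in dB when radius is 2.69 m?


TS = 10*log10(2.69^2 / 4) = 10*log10(1.809025) = 2.57

2.57 dB


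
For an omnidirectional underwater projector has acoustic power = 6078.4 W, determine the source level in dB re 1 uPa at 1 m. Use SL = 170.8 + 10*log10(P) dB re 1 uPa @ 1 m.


208.64 dB


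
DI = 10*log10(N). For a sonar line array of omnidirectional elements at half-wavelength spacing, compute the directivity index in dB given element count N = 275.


24.39 dB


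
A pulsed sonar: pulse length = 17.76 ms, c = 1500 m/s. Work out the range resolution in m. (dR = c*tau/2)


dR = c*tau/2 = 1500 * 17.76e-3 / 2 = 13.32

13.32 m


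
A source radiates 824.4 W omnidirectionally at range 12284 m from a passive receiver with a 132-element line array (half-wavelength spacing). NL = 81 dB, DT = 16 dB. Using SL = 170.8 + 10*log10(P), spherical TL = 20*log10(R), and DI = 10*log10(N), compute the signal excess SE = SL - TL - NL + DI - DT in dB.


Step 1: SL = 170.8 + 10*log10(824.4) = 199.96 dB
Step 2: TL = 20*log10(12284) = 81.79 dB
Step 3: DI = 10*log10(132) = 21.21 dB
Step 4: SE = SL - TL - NL + DI - DT = 199.96 - 81.79 - 81 + 21.21 - 16 = 42.38

42.38 dB


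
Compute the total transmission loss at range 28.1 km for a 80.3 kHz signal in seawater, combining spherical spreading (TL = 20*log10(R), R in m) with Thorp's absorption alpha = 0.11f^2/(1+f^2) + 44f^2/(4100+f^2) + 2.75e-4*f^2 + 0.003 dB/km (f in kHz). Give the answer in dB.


Step 1 (Thorp): alpha = 0.11*6448.09/(1+6448.09) + 44*6448.09/(4100+6448.09) + 2.75e-4*6448.09 + 0.003 = 28.7836 dB/km
Step 2: TL_spread = 20*log10(28100) = 88.97 dB
Step 3: TL_abs = alpha*R = 28.7836 * 28.1 = 808.82 dB
Step 4: TL_total = 88.97 + 808.82 = 897.79

897.79 dB


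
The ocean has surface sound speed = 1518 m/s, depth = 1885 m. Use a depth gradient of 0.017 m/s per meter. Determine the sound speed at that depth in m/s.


1550.045 m/s


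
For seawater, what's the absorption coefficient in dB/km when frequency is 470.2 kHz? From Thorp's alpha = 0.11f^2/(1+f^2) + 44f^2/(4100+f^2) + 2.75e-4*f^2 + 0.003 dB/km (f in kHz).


104.111 dB/km


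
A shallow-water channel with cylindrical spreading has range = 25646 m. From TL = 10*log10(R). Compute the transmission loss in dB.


TL = 10*log10(25646) = 44.09

44.09 dB
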